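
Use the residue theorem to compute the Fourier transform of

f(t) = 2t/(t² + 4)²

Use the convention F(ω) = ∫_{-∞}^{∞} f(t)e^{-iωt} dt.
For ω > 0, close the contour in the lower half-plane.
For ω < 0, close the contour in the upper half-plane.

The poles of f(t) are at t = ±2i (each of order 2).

Let g(z) = f(z)e^{-iωz}; for large |z| the factor e^{-iωz} decays in the lower half-plane when ω > 0 and in the upper half-plane when ω < 0.

Case ω > 0 (lower half-plane, clockwise contour ⇒ F(ω) = -2πi·ΣRes):
  Res_{z = - 2 i} g(z) = \frac{\omega e^{- 2 \omega}}{4} (pole of order 2)
  F(ω) = -2πi·ΣRes = - \frac{i \pi \omega e^{- 2 \omega}}{2}

Case ω < 0 (upper half-plane, counterclockwise contour ⇒ F(ω) = +2πi·ΣRes):
  Res_{z = 2 i} g(z) = - \frac{\omega e^{2 \omega}}{4} (pole of order 2)
  F(ω) = 2πi·ΣRes = - \frac{i \pi \omega e^{2 \omega}}{2}

Both cases combine into a single formula in |ω|:

F(ω) = - \frac{i \pi \omega e^{- 2 \left|{\omega}\right|}}{2}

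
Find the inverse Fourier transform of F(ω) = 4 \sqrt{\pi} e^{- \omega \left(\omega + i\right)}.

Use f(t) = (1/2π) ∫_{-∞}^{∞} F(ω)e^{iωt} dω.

f(t) = 2 e^{- \frac{\left(t - 1\right)^{2}}{4}}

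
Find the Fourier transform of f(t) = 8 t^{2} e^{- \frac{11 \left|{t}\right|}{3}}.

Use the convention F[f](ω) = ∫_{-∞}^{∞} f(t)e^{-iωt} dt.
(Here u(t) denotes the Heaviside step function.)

F(ω) = \frac{9504 \left(121 - 27 \omega^{2}\right)}{\left(9 \omega^{2} + 121\right)^{3}}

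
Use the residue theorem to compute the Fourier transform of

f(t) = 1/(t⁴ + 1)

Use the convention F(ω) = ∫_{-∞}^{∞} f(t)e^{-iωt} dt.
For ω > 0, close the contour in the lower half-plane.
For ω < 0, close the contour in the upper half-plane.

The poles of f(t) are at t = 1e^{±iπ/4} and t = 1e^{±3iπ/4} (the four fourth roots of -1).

Let g(z) = f(z)e^{-iωz}; for large |z| the factor e^{-iωz} decays in the lower half-plane when ω > 0 and in the upper half-plane when ω < 0.

Case ω > 0 (lower half-plane, clockwise contour ⇒ F(ω) = -2πi·ΣRes):
  Res_{z = - \frac{\sqrt{2}}{2} - \frac{\sqrt{2} i}{2}} g(z) = \frac{\sqrt{2} i \left(1 - i\right) e^{\frac{\sqrt{2} \omega \left(-1 + i\right)}{2}}}{8}
  Res_{z = \frac{\sqrt{2}}{2} - \frac{\sqrt{2} i}{2}} g(z) = \frac{\sqrt{2} i \left(1 + i\right) e^{- \frac{\sqrt{2} \omega \left(1 + i\right)}{2}}}{8}
  F(ω) = -2πi·ΣRes = \frac{\sqrt{2} \pi \left(1 - i\right) \left(e^{\sqrt{2} i \omega} + i\right) e^{- \frac{\sqrt{2} \omega \left(1 + i\right)}{2}}}{4} = \pi e^{- \frac{\sqrt{2} \omega}{2}} \sin{\left(\frac{\sqrt{2} \omega}{2} + \frac{\pi}{4} \right)}

Case ω < 0 (upper half-plane, counterclockwise contour ⇒ F(ω) = +2πi·ΣRes):
  Res_{z = \frac{\sqrt{2}}{2} + \frac{\sqrt{2} i}{2}} g(z) = \frac{\sqrt{2} i \left(-1 + i\right) e^{\frac{\sqrt{2} \omega \left(1 - i\right)}{2}}}{8}
  Res_{z = - \frac{\sqrt{2}}{2} + \frac{\sqrt{2} i}{2}} g(z) = \frac{\sqrt{2} \left(1 - i\right) e^{\frac{\sqrt{2} \omega \left(1 + i\right)}{2}}}{8}
  F(ω) = 2πi·ΣRes = - \frac{\sqrt{2} i \pi \left(i \left(1 - i\right) e^{\frac{\sqrt{2} \omega \left(1 - i\right)}{2}} - \left(1 - i\right) e^{\frac{\sqrt{2} \omega \left(1 + i\right)}{2}}\right)}{4} = \pi e^{\frac{\sqrt{2} \omega}{2}} \cos{\left(\frac{\sqrt{2} \omega}{2} + \frac{\pi}{4} \right)}

Both cases combine into a single formula in |ω|:

F(ω) = \pi e^{- \frac{\sqrt{2} \left|{\omega}\right|}{2}} \sin{\left(\frac{\sqrt{2} \left|{\omega}\right|}{2} + \frac{\pi}{4} \right)}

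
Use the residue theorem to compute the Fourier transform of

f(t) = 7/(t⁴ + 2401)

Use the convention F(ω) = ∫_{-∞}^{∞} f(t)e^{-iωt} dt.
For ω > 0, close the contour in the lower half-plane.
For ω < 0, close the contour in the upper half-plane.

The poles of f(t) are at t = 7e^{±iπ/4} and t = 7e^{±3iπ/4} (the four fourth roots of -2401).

Let g(z) = f(z)e^{-iωz}; for large |z| the factor e^{-iωz} decays in the lower half-plane when ω > 0 and in the upper half-plane when ω < 0.

Case ω > 0 (lower half-plane, clockwise contour ⇒ F(ω) = -2πi·ΣRes):
  Res_{z = - \frac{7 \sqrt{2}}{2} - \frac{7 \sqrt{2} i}{2}} g(z) = \frac{\sqrt{2} i \left(1 - i\right) e^{\frac{7 \sqrt{2} \omega \left(-1 + i\right)}{2}}}{392}
  Res_{z = \frac{7 \sqrt{2}}{2} - \frac{7 \sqrt{2} i}{2}} g(z) = \frac{\sqrt{2} i \left(1 + i\right) e^{- \frac{7 \sqrt{2} \omega \left(1 + i\right)}{2}}}{392}
  F(ω) = -2πi·ΣRes = \frac{\sqrt{2} \pi \left(1 - i\right) \left(e^{7 \sqrt{2} i \omega} + i\right) e^{- \frac{7 \sqrt{2} \omega \left(1 + i\right)}{2}}}{196} = \frac{\pi e^{- \frac{7 \sqrt{2} \omega}{2}} \sin{\left(\frac{7 \sqrt{2} \omega}{2} + \frac{\pi}{4} \right)}}{49}

Case ω < 0 (upper half-plane, counterclockwise contour ⇒ F(ω) = +2πi·ΣRes):
  Res_{z = \frac{7 \sqrt{2}}{2} + \frac{7 \sqrt{2} i}{2}} g(z) = \frac{\sqrt{2} i \left(-1 + i\right) e^{\frac{7 \sqrt{2} \omega \left(1 - i\right)}{2}}}{392}
  Res_{z = - \frac{7 \sqrt{2}}{2} + \frac{7 \sqrt{2} i}{2}} g(z) = \frac{\sqrt{2} \left(1 - i\right) e^{\frac{7 \sqrt{2} \omega \left(1 + i\right)}{2}}}{392}
  F(ω) = 2πi·ΣRes = - \frac{\sqrt{2} i \pi \left(i \left(1 - i\right) e^{\frac{7 \sqrt{2} \omega \left(1 - i\right)}{2}} - \left(1 - i\right) e^{\frac{7 \sqrt{2} \omega \left(1 + i\right)}{2}}\right)}{196} = \frac{\pi e^{\frac{7 \sqrt{2} \omega}{2}} \cos{\left(\frac{7 \sqrt{2} \omega}{2} + \frac{\pi}{4} \right)}}{49}

Both cases combine into a single formula in |ω|:

F(ω) = \frac{\pi e^{- \frac{7 \sqrt{2} \left|{\omega}\right|}{2}} \sin{\left(\frac{7 \sqrt{2} \left|{\omega}\right|}{2} + \frac{\pi}{4} \right)}}{49}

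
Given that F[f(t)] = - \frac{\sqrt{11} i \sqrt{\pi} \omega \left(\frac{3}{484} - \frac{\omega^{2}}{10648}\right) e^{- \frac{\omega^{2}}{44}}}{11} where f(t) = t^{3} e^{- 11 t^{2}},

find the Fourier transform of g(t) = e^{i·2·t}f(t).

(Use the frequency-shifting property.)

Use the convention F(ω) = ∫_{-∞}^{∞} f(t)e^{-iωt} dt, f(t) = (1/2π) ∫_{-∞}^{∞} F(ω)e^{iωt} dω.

F[g](ω) = \frac{\sqrt{11} i \sqrt{\pi} \left(\omega - 2\right) \left(\left(\omega - 2\right)^{2} - 66\right) e^{- \frac{\left(\omega - 2\right)^{2}}{44}}}{117128}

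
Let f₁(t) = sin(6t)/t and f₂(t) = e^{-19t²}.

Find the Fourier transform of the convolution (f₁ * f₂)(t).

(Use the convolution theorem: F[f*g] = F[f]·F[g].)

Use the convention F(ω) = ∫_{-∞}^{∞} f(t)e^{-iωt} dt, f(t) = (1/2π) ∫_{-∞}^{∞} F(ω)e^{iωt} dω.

F[f₁*f₂](ω) = \begin{cases} \frac{\sqrt{19} \pi^{\frac{3}{2}} e^{- \frac{\omega^{2}}{76}}}{19} & \text{for}\: \omega > -6 \wedge \omega < 6 \\0 & \text{otherwise} \end{cases}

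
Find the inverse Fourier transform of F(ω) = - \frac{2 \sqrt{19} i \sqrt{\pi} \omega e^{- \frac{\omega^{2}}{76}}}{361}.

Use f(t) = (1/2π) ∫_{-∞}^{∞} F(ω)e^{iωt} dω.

f(t) = 4 t e^{- 19 t^{2}}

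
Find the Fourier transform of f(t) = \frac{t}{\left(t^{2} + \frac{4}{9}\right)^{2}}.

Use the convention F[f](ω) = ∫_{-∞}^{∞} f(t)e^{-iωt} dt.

F(ω) = - \frac{3 i \pi \omega e^{- \frac{2 \left|{\omega}\right|}{3}}}{4}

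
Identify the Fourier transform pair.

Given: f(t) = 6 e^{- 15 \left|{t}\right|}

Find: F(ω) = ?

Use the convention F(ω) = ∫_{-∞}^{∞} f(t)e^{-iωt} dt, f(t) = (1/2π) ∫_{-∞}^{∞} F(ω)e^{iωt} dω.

F(ω) = \frac{180}{\omega^{2} + 225}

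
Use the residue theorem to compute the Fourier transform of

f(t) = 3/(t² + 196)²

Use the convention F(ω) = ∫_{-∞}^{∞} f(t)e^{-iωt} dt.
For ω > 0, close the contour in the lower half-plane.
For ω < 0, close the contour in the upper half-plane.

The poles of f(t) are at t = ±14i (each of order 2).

Let g(z) = f(z)e^{-iωz}; for large |z| the factor e^{-iωz} decays in the lower half-plane when ω > 0 and in the upper half-plane when ω < 0.

Case ω > 0 (lower half-plane, clockwise contour ⇒ F(ω) = -2πi·ΣRes):
  Res_{z = - 14 i} g(z) = \frac{3 i \left(14 \omega + 1\right) e^{- 14 \omega}}{10976} (pole of order 2)
  F(ω) = -2πi·ΣRes = \frac{3 \pi \left(14 \omega + 1\right) e^{- 14 \omega}}{5488}

Case ω < 0 (upper half-plane, counterclockwise contour ⇒ F(ω) = +2πi·ΣRes):
  Res_{z = 14 i} g(z) = \frac{3 i \left(14 \omega - 1\right) e^{14 \omega}}{10976} (pole of order 2)
  F(ω) = 2πi·ΣRes = \frac{3 \pi \left(1 - 14 \omega\right) e^{14 \omega}}{5488}

Both cases combine into a single formula in |ω|:

F(ω) = \frac{3 \pi \left(14 \left|{\omega}\right| + 1\right) e^{- 14 \left|{\omega}\right|}}{5488}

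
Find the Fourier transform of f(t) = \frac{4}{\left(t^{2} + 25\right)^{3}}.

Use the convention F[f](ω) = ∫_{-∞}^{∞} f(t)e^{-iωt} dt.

F(ω) = \frac{\pi \left(25 \omega^{2} + 15 \left|{\omega}\right| + 3\right) e^{- 5 \left|{\omega}\right|}}{6250}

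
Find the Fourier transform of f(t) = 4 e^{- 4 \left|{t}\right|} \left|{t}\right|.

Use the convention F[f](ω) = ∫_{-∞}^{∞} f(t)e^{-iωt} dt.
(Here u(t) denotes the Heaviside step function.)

F(ω) = \frac{8 \left(16 - \omega^{2}\right)}{\left(\omega^{2} + 16\right)^{2}}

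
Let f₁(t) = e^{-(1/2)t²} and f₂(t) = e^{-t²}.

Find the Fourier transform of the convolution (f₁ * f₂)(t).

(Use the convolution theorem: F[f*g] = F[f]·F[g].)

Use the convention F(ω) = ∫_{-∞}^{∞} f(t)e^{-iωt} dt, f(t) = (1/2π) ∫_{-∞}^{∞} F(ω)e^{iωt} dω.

F[f₁*f₂](ω) = \sqrt{2} \pi e^{- \frac{3 \omega^{2}}{4}}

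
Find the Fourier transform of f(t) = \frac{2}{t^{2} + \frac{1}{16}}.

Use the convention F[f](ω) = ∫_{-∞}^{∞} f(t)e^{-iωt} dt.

F(ω) = 8 \pi e^{- \frac{\left|{\omega}\right|}{4}}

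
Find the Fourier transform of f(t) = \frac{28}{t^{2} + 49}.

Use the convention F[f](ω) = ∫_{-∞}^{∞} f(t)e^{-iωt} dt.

F(ω) = 4 \pi e^{- 7 \left|{\omega}\right|}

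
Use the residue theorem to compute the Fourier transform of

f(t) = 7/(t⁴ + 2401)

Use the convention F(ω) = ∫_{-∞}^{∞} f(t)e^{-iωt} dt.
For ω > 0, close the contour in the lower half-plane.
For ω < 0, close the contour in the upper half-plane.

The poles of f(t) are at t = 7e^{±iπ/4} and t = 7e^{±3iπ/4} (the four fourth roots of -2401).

Let g(z) = f(z)e^{-iωz}; for large |z| the factor e^{-iωz} decays in the lower half-plane when ω > 0 and in the upper half-plane when ω < 0.

Case ω > 0 (lower half-plane, clockwise contour ⇒ F(ω) = -2πi·ΣRes):
  Res_{z = - \frac{7 \sqrt{2}}{2} - \frac{7 \sqrt{2} i}{2}} g(z) = \frac{\sqrt{2} i \left(1 - i\right) e^{\frac{7 \sqrt{2} \omega \left(-1 + i\right)}{2}}}{392}
  Res_{z = \frac{7 \sqrt{2}}{2} - \frac{7 \sqrt{2} i}{2}} g(z) = \frac{\sqrt{2} i \left(1 + i\right) e^{- \frac{7 \sqrt{2} \omega \left(1 + i\right)}{2}}}{392}
  F(ω) = -2πi·ΣRes = \frac{\sqrt{2} \pi \left(1 - i\right) \left(e^{7 \sqrt{2} i \omega} + i\right) e^{- \frac{7 \sqrt{2} \omega \left(1 + i\right)}{2}}}{196} = \frac{\pi e^{- \frac{7 \sqrt{2} \omega}{2}} \sin{\left(\frac{7 \sqrt{2} \omega}{2} + \frac{\pi}{4} \right)}}{49}

Case ω < 0 (upper half-plane, counterclockwise contour ⇒ F(ω) = +2πi·ΣRes):
  Res_{z = \frac{7 \sqrt{2}}{2} + \frac{7 \sqrt{2} i}{2}} g(z) = \frac{\sqrt{2} i \left(-1 + i\right) e^{\frac{7 \sqrt{2} \omega \left(1 - i\right)}{2}}}{392}
  Res_{z = - \frac{7 \sqrt{2}}{2} + \frac{7 \sqrt{2} i}{2}} g(z) = \frac{\sqrt{2} \left(1 - i\right) e^{\frac{7 \sqrt{2} \omega \left(1 + i\right)}{2}}}{392}
  F(ω) = 2πi·ΣRes = - \frac{\sqrt{2} i \pi \left(i \left(1 - i\right) e^{\frac{7 \sqrt{2} \omega \left(1 - i\right)}{2}} - \left(1 - i\right) e^{\frac{7 \sqrt{2} \omega \left(1 + i\right)}{2}}\right)}{196} = \frac{\pi e^{\frac{7 \sqrt{2} \omega}{2}} \cos{\left(\frac{7 \sqrt{2} \omega}{2} + \frac{\pi}{4} \right)}}{49}

Both cases combine into a single formula in |ω|:

F(ω) = \frac{\pi e^{- \frac{7 \sqrt{2} \left|{\omega}\right|}{2}} \sin{\left(\frac{7 \sqrt{2} \left|{\omega}\right|}{2} + \frac{\pi}{4} \right)}}{49}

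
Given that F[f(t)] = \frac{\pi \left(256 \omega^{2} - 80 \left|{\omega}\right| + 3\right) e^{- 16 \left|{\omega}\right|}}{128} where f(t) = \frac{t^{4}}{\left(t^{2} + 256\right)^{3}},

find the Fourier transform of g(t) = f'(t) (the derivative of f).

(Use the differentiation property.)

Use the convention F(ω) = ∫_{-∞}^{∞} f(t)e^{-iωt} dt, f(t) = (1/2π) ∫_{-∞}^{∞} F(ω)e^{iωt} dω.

F[g](ω) = \frac{i \pi \omega \left(256 \omega^{2} - 80 \left|{\omega}\right| + 3\right) e^{- 16 \left|{\omega}\right|}}{128}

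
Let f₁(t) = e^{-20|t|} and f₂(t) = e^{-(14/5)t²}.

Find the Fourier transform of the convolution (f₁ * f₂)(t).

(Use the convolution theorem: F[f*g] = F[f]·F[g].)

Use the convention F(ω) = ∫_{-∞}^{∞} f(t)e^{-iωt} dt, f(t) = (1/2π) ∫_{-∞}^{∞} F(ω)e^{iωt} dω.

F[f₁*f₂](ω) = \frac{20 \sqrt{70} \sqrt{\pi} e^{- \frac{5 \omega^{2}}{56}}}{7 \left(\omega^{2} + 400\right)}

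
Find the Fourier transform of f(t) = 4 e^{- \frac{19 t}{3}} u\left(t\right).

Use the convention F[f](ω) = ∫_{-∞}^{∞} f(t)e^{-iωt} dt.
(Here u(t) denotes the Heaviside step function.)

F(ω) = \frac{12}{3 i \omega + 19}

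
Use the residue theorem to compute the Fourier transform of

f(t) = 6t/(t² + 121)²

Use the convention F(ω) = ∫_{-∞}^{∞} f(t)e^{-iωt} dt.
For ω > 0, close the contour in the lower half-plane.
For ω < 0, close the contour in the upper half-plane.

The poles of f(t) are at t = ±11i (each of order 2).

Let g(z) = f(z)e^{-iωz}; for large |z| the factor e^{-iωz} decays in the lower half-plane when ω > 0 and in the upper half-plane when ω < 0.

Case ω > 0 (lower half-plane, clockwise contour ⇒ F(ω) = -2πi·ΣRes):
  Res_{z = - 11 i} g(z) = \frac{3 \omega e^{- 11 \omega}}{22} (pole of order 2)
  F(ω) = -2πi·ΣRes = - \frac{3 i \pi \omega e^{- 11 \omega}}{11}

Case ω < 0 (upper half-plane, counterclockwise contour ⇒ F(ω) = +2πi·ΣRes):
  Res_{z = 11 i} g(z) = - \frac{3 \omega e^{11 \omega}}{22} (pole of order 2)
  F(ω) = 2πi·ΣRes = - \frac{3 i \pi \omega e^{11 \omega}}{11}

Both cases combine into a single formula in |ω|:

F(ω) = - \frac{3 i \pi \omega e^{- 11 \left|{\omega}\right|}}{11}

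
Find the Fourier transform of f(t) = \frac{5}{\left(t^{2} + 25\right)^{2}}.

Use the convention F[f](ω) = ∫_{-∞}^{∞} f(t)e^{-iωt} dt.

F(ω) = \frac{\pi \left(5 \left|{\omega}\right| + 1\right) e^{- 5 \left|{\omega}\right|}}{50}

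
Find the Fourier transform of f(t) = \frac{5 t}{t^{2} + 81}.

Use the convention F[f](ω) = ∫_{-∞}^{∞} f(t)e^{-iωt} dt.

F(ω) = - 5 i \pi e^{- 9 \left|{\omega}\right|} \operatorname{sign}{\left(\omega \right)}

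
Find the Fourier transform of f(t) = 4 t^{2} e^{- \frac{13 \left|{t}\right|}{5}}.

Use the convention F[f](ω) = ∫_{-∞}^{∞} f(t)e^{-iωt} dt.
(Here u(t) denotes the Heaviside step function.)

F(ω) = \frac{26000 \left(169 - 75 \omega^{2}\right)}{\left(25 \omega^{2} + 169\right)^{3}}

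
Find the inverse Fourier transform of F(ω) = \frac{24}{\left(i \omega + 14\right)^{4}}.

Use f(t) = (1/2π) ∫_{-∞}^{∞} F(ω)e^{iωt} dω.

f(t) = 4 t^{3} e^{- 14 t} u\left(t\right)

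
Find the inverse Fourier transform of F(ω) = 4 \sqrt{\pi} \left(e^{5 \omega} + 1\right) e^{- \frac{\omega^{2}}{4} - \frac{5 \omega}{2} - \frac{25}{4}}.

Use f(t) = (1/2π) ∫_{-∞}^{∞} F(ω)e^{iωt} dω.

f(t) = 8 e^{- t^{2}} \cos{\left(5 t \right)}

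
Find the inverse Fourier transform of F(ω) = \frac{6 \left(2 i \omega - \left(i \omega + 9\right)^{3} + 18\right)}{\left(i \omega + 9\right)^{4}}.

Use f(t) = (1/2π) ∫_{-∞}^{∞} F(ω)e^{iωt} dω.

f(t) = 6 \left(t^{2} - 1\right) e^{- 9 t} u\left(t\right)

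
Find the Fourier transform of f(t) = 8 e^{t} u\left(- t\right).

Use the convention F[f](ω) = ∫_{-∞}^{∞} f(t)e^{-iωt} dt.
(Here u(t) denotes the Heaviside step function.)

F(ω) = \frac{8 i}{\omega + i}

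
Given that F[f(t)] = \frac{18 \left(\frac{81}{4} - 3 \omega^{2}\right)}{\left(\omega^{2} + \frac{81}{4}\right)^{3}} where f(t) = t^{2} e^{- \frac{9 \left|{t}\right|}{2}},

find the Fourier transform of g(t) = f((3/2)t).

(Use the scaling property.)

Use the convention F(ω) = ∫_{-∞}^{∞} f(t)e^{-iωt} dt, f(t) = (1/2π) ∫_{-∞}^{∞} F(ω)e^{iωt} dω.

F[g](ω) = \frac{46656 \left(243 - 16 \omega^{2}\right)}{\left(16 \omega^{2} + 729\right)^{3}}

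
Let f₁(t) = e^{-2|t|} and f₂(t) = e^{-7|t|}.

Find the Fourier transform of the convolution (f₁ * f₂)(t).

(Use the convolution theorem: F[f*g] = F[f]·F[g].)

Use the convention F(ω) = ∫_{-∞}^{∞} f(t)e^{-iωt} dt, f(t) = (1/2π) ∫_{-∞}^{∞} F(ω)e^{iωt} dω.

F[f₁*f₂](ω) = \frac{56}{\left(\omega^{2} + 4\right) \left(\omega^{2} + 49\right)}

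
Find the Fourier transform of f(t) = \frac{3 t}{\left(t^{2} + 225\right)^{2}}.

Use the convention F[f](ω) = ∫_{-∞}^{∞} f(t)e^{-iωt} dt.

F(ω) = - \frac{i \pi \omega e^{- 15 \left|{\omega}\right|}}{10}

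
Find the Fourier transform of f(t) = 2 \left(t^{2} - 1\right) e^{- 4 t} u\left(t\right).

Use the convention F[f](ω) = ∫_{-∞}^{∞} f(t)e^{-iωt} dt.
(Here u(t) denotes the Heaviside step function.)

F(ω) = \frac{2 \left(2 i \omega - \left(i \omega + 4\right)^{3} + 8\right)}{\left(i \omega + 4\right)^{4}}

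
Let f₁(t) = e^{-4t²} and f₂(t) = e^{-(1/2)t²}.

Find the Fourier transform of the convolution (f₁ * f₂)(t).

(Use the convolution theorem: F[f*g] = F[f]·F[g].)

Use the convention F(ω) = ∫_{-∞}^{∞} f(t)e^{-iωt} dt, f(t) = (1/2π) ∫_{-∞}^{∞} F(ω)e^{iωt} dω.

F[f₁*f₂](ω) = \frac{\sqrt{2} \pi e^{- \frac{9 \omega^{2}}{16}}}{2}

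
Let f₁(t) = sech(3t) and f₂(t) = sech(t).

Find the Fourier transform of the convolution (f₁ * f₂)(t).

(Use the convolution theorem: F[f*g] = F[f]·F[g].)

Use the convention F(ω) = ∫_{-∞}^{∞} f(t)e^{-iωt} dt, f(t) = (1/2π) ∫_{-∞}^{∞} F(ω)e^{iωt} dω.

F[f₁*f₂](ω) = \frac{\pi^{2}}{3 \cosh{\left(\frac{\pi \omega}{6} \right)} \cosh{\left(\frac{\pi \omega}{2} \right)}}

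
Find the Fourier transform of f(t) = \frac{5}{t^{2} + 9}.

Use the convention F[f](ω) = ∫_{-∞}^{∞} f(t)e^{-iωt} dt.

F(ω) = \frac{5 \pi e^{- 3 \left|{\omega}\right|}}{3}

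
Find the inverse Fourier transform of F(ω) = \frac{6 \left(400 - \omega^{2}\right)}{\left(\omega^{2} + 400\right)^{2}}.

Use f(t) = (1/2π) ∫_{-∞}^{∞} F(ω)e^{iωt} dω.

f(t) = 3 e^{- 20 \left|{t}\right|} \left|{t}\right|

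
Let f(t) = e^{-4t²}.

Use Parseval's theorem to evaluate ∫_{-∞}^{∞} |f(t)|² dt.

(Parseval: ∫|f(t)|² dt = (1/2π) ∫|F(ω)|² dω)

∫|f(t)|² dt = \frac{\sqrt{2} \sqrt{\pi}}{4}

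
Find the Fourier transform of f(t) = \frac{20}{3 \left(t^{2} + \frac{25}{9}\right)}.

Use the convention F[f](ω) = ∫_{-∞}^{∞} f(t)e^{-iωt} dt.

F(ω) = 4 \pi e^{- \frac{5 \left|{\omega}\right|}{3}}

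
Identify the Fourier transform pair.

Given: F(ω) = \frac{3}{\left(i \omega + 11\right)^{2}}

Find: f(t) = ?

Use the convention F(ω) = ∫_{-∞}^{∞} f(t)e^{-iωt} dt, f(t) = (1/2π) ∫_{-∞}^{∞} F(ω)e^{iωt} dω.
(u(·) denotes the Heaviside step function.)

f(t) = 3 t e^{- 11 t} u\left(t\right)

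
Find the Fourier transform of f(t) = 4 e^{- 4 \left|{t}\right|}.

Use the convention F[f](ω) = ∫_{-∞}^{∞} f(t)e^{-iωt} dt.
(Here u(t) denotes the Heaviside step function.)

F(ω) = \frac{32}{\omega^{2} + 16}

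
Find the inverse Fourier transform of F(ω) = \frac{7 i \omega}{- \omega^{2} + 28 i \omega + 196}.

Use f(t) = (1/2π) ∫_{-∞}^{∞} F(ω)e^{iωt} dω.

f(t) = 7 \left(1 - 14 t\right) e^{- 14 t} u\left(t\right)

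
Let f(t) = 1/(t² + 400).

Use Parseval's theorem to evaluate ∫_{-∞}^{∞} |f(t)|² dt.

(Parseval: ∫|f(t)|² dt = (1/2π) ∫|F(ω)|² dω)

∫|f(t)|² dt = \frac{\pi}{16000}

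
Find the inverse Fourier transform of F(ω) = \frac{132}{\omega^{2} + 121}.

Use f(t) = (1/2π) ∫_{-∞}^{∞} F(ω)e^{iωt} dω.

f(t) = 6 e^{- 11 \left|{t}\right|}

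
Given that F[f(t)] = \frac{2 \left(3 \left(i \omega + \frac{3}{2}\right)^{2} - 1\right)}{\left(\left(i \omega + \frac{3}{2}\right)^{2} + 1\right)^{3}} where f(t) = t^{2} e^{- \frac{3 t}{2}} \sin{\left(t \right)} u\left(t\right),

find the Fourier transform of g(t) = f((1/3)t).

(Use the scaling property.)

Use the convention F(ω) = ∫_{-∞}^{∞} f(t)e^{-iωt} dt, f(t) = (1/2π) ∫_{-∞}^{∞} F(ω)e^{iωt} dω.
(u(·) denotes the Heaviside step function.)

F[g](ω) = \frac{96 \left(27 \left(2 i \omega + 1\right)^{2} - 4\right)}{\left(9 \left(2 i \omega + 1\right)^{2} + 4\right)^{3}}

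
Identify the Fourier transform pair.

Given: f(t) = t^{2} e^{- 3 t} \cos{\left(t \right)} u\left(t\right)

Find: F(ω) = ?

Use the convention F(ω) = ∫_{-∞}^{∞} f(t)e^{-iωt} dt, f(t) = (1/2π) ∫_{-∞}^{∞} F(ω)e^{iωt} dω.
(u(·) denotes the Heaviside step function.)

F(ω) = \frac{2 \left(- 3 i \omega + \left(i \omega + 3\right)^{3} - 9\right)}{\left(\left(i \omega + 3\right)^{2} + 1\right)^{3}}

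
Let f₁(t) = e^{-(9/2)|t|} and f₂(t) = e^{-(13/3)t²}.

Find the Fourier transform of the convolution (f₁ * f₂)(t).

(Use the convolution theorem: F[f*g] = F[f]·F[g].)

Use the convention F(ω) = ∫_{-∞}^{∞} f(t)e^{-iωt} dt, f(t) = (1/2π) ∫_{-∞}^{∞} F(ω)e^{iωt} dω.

F[f₁*f₂](ω) = \frac{36 \sqrt{39} \sqrt{\pi} e^{- \frac{3 \omega^{2}}{52}}}{13 \left(4 \omega^{2} + 81\right)}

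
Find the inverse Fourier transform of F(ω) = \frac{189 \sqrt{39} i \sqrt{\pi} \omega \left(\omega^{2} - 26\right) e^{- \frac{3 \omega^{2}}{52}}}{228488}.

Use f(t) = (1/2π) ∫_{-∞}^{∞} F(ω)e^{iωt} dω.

f(t) = 7 t^{3} e^{- \frac{13 t^{2}}{3}}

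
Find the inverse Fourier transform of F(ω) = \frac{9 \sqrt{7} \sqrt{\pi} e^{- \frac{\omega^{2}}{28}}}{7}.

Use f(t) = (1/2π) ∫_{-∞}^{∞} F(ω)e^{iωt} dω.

f(t) = 9 e^{- 7 t^{2}}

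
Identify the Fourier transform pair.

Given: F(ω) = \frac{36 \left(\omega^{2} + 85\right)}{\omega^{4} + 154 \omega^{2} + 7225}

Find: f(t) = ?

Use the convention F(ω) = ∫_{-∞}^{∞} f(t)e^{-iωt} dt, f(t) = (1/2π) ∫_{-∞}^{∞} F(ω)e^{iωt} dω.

f(t) = 2 e^{- 9 \left|{t}\right|} \cos{\left(2 \left|{t}\right| \right)}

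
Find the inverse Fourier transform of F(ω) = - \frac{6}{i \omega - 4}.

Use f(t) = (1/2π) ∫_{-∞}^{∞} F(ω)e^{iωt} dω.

f(t) = 6 e^{4 t} u\left(- t\right)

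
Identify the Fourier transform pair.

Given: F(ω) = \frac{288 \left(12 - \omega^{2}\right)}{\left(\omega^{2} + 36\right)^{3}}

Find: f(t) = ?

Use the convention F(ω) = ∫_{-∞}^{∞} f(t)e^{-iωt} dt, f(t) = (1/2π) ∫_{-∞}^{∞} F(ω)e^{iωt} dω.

f(t) = 4 t^{2} e^{- 6 \left|{t}\right|}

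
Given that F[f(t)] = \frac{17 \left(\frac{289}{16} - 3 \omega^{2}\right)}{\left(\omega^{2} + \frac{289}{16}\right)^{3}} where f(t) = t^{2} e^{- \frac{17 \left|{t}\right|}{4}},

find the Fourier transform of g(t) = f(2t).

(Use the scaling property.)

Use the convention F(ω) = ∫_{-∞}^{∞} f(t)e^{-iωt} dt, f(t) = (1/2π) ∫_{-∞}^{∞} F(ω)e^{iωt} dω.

F[g](ω) = \frac{2176 \left(289 - 12 \omega^{2}\right)}{\left(4 \omega^{2} + 289\right)^{3}}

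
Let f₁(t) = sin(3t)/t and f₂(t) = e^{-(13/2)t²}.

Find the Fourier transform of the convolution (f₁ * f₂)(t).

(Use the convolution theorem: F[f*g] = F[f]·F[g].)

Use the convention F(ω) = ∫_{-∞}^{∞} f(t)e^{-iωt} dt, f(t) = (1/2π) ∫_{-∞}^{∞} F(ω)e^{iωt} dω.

F[f₁*f₂](ω) = \begin{cases} \frac{\sqrt{26} \pi^{\frac{3}{2}} e^{- \frac{\omega^{2}}{26}}}{13} & \text{for}\: \omega > -3 \wedge \omega < 3 \\0 & \text{otherwise} \end{cases}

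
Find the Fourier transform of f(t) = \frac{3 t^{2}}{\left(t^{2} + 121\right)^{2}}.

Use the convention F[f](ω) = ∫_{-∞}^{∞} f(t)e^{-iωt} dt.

F(ω) = \frac{3 \pi \left(1 - 11 \left|{\omega}\right|\right) e^{- 11 \left|{\omega}\right|}}{22}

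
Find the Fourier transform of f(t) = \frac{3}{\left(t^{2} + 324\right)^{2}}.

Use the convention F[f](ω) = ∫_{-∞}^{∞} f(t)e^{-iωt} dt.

F(ω) = \frac{\pi \left(18 \left|{\omega}\right| + 1\right) e^{- 18 \left|{\omega}\right|}}{3888}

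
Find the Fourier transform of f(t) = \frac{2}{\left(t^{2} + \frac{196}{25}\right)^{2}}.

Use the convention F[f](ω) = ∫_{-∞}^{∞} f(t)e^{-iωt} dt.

F(ω) = \frac{25 \pi \left(14 \left|{\omega}\right| + 5\right) e^{- \frac{14 \left|{\omega}\right|}{5}}}{2744}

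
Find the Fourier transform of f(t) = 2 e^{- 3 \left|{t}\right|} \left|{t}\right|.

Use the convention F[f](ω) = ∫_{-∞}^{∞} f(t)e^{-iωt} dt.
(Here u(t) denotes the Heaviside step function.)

F(ω) = \frac{4 \left(9 - \omega^{2}\right)}{\left(\omega^{2} + 9\right)^{2}}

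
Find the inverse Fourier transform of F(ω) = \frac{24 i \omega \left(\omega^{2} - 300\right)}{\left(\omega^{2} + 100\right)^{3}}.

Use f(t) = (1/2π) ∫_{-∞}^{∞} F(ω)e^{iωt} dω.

f(t) = 6 t e^{- 10 \left|{t}\right|} \left|{t}\right|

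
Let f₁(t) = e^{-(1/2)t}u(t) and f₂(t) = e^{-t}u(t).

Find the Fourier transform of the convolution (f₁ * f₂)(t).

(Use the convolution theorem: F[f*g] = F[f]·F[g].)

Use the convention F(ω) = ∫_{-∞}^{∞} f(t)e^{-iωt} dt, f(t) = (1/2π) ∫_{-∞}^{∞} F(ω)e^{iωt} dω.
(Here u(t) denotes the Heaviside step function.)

F[f₁*f₂](ω) = \frac{2}{\left(i \omega + 1\right) \left(2 i \omega + 1\right)}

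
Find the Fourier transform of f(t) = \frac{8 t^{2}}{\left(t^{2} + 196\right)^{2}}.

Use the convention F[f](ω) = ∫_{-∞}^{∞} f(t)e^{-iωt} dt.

F(ω) = \frac{2 \pi \left(1 - 14 \left|{\omega}\right|\right) e^{- 14 \left|{\omega}\right|}}{7}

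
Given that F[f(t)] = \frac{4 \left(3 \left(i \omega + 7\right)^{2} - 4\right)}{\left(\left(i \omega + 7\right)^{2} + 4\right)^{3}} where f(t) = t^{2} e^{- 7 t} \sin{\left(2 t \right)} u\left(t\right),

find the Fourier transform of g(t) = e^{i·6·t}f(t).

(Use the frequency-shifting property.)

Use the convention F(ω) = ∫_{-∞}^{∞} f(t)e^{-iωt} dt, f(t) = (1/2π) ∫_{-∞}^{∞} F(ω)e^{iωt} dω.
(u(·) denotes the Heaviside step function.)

F[g](ω) = \frac{4 \left(3 \left(i \left(\omega - 6\right) + 7\right)^{2} - 4\right)}{\left(\left(i \left(\omega - 6\right) + 7\right)^{2} + 4\right)^{3}}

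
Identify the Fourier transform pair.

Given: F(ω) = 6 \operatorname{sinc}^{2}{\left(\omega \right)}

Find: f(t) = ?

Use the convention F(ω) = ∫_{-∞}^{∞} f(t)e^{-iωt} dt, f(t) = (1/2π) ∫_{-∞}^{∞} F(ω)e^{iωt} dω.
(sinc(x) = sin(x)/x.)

f(t) = 3 \left(\begin{cases} 1 - \frac{\left|{t}\right|}{2} & \text{for}\: \left|{t}\right| < 2 \\0 & \text{otherwise} \end{cases}\right)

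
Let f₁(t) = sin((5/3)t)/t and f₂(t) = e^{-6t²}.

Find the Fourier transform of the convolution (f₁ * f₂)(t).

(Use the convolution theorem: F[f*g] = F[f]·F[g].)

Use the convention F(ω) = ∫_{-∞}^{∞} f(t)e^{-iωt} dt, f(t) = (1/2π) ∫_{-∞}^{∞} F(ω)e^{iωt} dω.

F[f₁*f₂](ω) = \begin{cases} \frac{\sqrt{6} \pi^{\frac{3}{2}} e^{- \frac{\omega^{2}}{24}}}{6} & \text{for}\: \omega > - \frac{5}{3} \wedge \omega < \frac{5}{3} \\0 & \text{otherwise} \end{cases}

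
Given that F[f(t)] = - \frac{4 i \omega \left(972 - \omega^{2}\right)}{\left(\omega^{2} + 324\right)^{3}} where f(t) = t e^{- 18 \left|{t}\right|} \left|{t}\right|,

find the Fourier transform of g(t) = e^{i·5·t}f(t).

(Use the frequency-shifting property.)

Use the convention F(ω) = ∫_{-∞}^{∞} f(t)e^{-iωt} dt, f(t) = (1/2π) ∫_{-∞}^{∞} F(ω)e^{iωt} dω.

F[g](ω) = \frac{4 i \left(\omega - 5\right) \left(\left(\omega - 5\right)^{2} - 972\right)}{\left(\left(\omega - 5\right)^{2} + 324\right)^{3}}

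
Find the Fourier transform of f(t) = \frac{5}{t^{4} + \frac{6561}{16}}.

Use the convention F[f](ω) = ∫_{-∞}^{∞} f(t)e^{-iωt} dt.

F(ω) = \frac{40 \pi e^{- \frac{9 \sqrt{2} \left|{\omega}\right|}{4}} \sin{\left(\frac{9 \sqrt{2} \left|{\omega}\right|}{4} + \frac{\pi}{4} \right)}}{729}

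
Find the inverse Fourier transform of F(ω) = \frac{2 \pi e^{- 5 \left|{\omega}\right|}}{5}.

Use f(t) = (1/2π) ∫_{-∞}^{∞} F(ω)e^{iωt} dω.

f(t) = \frac{2}{t^{2} + 25}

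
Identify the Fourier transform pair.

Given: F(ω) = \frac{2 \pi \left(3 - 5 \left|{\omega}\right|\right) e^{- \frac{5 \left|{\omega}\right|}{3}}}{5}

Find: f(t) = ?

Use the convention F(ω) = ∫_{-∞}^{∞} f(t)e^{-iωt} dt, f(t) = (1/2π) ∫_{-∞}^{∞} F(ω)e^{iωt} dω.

f(t) = \frac{4 t^{2}}{\left(t^{2} + \frac{25}{9}\right)^{2}}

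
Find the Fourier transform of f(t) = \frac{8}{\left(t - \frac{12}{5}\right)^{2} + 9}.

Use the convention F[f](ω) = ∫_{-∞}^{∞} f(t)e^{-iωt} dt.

F(ω) = \frac{8 \pi e^{- \frac{12 i \omega}{5} - 3 \left|{\omega}\right|}}{3}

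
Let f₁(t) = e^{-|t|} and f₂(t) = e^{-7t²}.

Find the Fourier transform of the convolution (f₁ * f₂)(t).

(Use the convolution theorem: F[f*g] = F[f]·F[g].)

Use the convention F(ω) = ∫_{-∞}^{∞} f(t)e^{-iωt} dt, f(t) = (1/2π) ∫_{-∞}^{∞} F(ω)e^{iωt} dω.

F[f₁*f₂](ω) = \frac{2 \sqrt{7} \sqrt{\pi} e^{- \frac{\omega^{2}}{28}}}{7 \left(\omega^{2} + 1\right)}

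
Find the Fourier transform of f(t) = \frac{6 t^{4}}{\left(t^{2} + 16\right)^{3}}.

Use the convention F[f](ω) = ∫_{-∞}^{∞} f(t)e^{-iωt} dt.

F(ω) = \frac{3 \pi \left(16 \omega^{2} - 20 \left|{\omega}\right| + 3\right) e^{- 4 \left|{\omega}\right|}}{16}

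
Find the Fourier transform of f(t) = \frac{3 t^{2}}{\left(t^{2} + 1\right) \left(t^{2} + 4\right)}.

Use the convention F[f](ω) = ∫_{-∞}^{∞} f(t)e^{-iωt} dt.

F(ω) = \pi \left(2 - e^{\left|{\omega}\right|}\right) e^{- 2 \left|{\omega}\right|}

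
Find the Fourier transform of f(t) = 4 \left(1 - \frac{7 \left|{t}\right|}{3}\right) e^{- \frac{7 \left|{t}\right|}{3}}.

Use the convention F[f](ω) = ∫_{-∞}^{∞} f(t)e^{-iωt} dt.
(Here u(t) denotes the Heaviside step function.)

F(ω) = \frac{3024 \omega^{2}}{\left(9 \omega^{2} + 49\right)^{2}}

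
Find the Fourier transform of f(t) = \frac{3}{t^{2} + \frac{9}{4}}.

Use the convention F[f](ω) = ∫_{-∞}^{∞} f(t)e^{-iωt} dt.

F(ω) = 2 \pi e^{- \frac{3 \left|{\omega}\right|}{2}}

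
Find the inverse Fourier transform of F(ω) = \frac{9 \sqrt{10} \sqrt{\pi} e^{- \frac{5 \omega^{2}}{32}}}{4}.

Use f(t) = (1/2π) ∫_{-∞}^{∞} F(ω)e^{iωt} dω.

f(t) = 9 e^{- \frac{8 t^{2}}{5}}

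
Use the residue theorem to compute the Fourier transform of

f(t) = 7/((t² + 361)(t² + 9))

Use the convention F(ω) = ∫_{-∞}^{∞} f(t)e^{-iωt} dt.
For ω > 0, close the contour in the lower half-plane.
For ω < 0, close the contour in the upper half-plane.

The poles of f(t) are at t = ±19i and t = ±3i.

Let g(z) = f(z)e^{-iωz}; for large |z| the factor e^{-iωz} decays in the lower half-plane when ω > 0 and in the upper half-plane when ω < 0.

Case ω > 0 (lower half-plane, clockwise contour ⇒ F(ω) = -2πi·ΣRes):
  Res_{z = - 19 i} g(z) = - \frac{7 i e^{- 19 \omega}}{13376}
  Res_{z = - 3 i} g(z) = \frac{7 i e^{- 3 \omega}}{2112}
  F(ω) = -2πi·ΣRes = \frac{7 \pi \left(19 e^{16 \omega} - 3\right) e^{- 19 \omega}}{20064}

Case ω < 0 (upper half-plane, counterclockwise contour ⇒ F(ω) = +2πi·ΣRes):
  Res_{z = 19 i} g(z) = \frac{7 i e^{19 \omega}}{13376}
  Res_{z = 3 i} g(z) = - \frac{7 i e^{3 \omega}}{2112}
  F(ω) = 2πi·ΣRes = \frac{7 \pi \left(19 - 3 e^{16 \omega}\right) e^{3 \omega}}{20064}

Both cases combine into a single formula in |ω|:

F(ω) = \frac{7 \pi \left(19 e^{16 \left|{\omega}\right|} - 3\right) e^{- 19 \left|{\omega}\right|}}{20064}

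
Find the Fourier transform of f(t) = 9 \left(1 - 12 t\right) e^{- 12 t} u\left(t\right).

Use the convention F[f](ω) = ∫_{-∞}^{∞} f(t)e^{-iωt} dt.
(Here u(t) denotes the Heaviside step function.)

F(ω) = \frac{9 i \omega}{- \omega^{2} + 24 i \omega + 144}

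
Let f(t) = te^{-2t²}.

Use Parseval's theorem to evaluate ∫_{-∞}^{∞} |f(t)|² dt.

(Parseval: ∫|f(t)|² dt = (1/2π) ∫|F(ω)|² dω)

∫|f(t)|² dt = \frac{\sqrt{\pi}}{16}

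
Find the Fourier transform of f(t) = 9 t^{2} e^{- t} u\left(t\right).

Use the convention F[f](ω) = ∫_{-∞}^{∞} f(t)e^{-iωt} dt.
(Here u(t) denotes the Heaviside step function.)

F(ω) = \frac{18}{\left(i \omega + 1\right)^{3}}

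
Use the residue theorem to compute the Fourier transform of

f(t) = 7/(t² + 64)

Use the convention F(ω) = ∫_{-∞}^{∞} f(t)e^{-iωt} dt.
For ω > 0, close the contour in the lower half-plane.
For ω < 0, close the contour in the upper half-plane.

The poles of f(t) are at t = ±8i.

Let g(z) = f(z)e^{-iωz}; for large |z| the factor e^{-iωz} decays in the lower half-plane when ω > 0 and in the upper half-plane when ω < 0.

Case ω > 0 (lower half-plane, clockwise contour ⇒ F(ω) = -2πi·ΣRes):
  Res_{z = - 8 i} g(z) = \frac{7 i e^{- 8 \omega}}{16}
  F(ω) = -2πi·ΣRes = \frac{7 \pi e^{- 8 \omega}}{8}

Case ω < 0 (upper half-plane, counterclockwise contour ⇒ F(ω) = +2πi·ΣRes):
  Res_{z = 8 i} g(z) = - \frac{7 i e^{8 \omega}}{16}
  F(ω) = 2πi·ΣRes = \frac{7 \pi e^{8 \omega}}{8}

Both cases combine into a single formula in |ω|:

F(ω) = \frac{7 \pi e^{- 8 \left|{\omega}\right|}}{8}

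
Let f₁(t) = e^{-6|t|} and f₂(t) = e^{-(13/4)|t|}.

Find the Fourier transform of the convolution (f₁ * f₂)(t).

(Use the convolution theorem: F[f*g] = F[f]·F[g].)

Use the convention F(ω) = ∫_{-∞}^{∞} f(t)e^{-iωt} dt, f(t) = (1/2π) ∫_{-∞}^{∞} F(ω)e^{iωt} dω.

F[f₁*f₂](ω) = \frac{1248}{\left(\omega^{2} + 36\right) \left(16 \omega^{2} + 169\right)}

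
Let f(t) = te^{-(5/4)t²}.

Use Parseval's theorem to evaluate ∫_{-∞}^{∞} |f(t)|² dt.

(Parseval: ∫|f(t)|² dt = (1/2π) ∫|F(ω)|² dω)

∫|f(t)|² dt = \frac{\sqrt{10} \sqrt{\pi}}{25}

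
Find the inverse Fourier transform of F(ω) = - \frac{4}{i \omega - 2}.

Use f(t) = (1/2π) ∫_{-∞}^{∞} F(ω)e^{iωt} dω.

f(t) = 4 e^{2 t} u\left(- t\right)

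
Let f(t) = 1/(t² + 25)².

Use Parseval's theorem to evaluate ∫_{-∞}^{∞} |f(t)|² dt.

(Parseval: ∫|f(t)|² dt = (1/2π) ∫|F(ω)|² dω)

∫|f(t)|² dt = \frac{\pi}{250000}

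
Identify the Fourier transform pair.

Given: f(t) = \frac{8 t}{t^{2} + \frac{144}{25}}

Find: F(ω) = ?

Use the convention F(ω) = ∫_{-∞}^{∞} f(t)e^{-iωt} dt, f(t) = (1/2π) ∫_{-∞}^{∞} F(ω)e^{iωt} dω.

F(ω) = - 8 i \pi e^{- \frac{12 \left|{\omega}\right|}{5}} \operatorname{sign}{\left(\omega \right)}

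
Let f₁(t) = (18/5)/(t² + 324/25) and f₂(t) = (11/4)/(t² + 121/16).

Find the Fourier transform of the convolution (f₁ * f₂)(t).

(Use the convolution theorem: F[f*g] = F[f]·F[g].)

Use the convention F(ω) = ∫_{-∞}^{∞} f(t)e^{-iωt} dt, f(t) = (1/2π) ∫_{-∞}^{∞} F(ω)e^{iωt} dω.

F[f₁*f₂](ω) = \pi^{2} e^{- \frac{127 \left|{\omega}\right|}{20}}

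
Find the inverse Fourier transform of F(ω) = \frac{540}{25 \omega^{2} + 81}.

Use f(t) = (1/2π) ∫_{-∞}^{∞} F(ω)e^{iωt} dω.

f(t) = 6 e^{- \frac{9 \left|{t}\right|}{5}}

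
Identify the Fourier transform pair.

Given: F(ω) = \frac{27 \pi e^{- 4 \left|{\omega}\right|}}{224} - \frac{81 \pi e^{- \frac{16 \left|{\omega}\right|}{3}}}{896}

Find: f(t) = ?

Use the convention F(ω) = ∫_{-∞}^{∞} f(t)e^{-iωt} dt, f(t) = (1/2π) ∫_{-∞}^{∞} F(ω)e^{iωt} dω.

f(t) = \frac{6}{\left(t^{2} + 16\right) \left(t^{2} + \frac{256}{9}\right)}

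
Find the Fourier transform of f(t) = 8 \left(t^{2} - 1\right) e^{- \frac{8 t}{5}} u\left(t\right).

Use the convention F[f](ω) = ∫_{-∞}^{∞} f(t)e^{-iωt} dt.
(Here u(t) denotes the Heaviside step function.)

F(ω) = \frac{40 \left(250 i \omega - \left(5 i \omega + 8\right)^{3} + 400\right)}{\left(5 i \omega + 8\right)^{4}}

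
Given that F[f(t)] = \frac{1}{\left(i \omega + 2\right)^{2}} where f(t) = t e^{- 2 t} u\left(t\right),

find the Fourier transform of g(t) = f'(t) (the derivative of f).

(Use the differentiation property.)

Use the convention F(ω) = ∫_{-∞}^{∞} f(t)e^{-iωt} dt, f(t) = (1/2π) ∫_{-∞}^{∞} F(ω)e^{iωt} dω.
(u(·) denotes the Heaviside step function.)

F[g](ω) = \frac{i \omega}{\left(i \omega + 2\right)^{2}}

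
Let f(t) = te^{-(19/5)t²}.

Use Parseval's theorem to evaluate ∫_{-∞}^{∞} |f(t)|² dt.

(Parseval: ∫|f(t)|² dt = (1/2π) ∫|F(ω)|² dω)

∫|f(t)|² dt = \frac{5 \sqrt{190} \sqrt{\pi}}{2888}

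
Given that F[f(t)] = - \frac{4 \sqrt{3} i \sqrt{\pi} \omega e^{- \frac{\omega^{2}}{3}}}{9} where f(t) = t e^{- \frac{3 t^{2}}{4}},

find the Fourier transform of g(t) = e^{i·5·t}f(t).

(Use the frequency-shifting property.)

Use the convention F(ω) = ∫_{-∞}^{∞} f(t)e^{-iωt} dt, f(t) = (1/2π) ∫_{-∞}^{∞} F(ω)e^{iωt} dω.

F[g](ω) = \frac{4 \sqrt{3} i \sqrt{\pi} \left(5 - \omega\right) e^{- \frac{\left(\omega - 5\right)^{2}}{3}}}{9}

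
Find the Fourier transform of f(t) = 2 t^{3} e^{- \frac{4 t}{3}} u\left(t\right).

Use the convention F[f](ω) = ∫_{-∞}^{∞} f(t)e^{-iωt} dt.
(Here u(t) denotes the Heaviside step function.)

F(ω) = \frac{972}{\left(3 i \omega + 4\right)^{4}}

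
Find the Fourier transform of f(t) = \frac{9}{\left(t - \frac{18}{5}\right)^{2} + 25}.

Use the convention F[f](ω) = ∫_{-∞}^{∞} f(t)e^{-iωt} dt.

F(ω) = \frac{9 \pi e^{- \frac{18 i \omega}{5} - 5 \left|{\omega}\right|}}{5}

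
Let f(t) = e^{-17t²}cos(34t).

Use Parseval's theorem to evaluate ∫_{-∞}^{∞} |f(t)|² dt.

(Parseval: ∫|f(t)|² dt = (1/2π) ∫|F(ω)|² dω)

∫|f(t)|² dt = \frac{\sqrt{34} \sqrt{\pi} \left(1 + e^{34}\right)}{68 e^{34}}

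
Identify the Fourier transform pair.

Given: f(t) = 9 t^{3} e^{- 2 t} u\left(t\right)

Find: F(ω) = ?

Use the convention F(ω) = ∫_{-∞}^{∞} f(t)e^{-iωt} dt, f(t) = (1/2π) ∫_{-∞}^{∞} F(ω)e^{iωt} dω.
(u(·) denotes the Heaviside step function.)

F(ω) = \frac{54}{\left(i \omega + 2\right)^{4}}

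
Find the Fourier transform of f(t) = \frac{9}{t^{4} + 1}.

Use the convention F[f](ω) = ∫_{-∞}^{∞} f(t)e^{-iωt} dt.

F(ω) = 9 \pi e^{- \frac{\sqrt{2} \left|{\omega}\right|}{2}} \sin{\left(\frac{\sqrt{2} \left|{\omega}\right|}{2} + \frac{\pi}{4} \right)}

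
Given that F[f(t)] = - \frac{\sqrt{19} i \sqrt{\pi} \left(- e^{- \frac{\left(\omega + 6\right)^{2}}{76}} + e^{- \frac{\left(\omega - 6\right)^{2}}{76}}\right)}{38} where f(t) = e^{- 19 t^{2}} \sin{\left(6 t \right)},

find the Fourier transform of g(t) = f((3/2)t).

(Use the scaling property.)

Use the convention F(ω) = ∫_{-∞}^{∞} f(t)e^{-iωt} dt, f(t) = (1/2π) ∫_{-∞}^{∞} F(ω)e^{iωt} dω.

F[g](ω) = \frac{\sqrt{19} i \sqrt{\pi} \left(1 - e^{\frac{4 \omega}{19}}\right) e^{- \frac{\omega^{2}}{171} - \frac{2 \omega}{19} - \frac{9}{19}}}{57}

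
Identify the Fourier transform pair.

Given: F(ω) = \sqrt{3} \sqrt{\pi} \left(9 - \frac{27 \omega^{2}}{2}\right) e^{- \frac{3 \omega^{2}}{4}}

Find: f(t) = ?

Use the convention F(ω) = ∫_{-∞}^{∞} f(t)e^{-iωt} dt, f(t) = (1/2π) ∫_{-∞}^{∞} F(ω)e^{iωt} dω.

f(t) = 6 t^{2} e^{- \frac{t^{2}}{3}}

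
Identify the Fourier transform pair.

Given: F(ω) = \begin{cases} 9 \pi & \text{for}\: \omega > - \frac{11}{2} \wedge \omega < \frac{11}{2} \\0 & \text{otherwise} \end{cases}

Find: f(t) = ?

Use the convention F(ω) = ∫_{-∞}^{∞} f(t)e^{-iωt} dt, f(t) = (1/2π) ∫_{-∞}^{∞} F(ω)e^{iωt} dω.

f(t) = \frac{9 \sin{\left(\frac{11 t}{2} \right)}}{t}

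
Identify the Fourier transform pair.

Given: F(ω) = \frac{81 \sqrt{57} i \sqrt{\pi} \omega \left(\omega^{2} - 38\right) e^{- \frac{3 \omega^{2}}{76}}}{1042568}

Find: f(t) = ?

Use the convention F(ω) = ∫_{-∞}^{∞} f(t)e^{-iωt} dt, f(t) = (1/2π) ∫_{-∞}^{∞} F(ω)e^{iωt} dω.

f(t) = 3 t^{3} e^{- \frac{19 t^{2}}{3}}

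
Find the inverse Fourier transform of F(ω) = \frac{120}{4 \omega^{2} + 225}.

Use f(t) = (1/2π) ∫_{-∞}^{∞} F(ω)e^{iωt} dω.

f(t) = 2 e^{- \frac{15 \left|{t}\right|}{2}}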